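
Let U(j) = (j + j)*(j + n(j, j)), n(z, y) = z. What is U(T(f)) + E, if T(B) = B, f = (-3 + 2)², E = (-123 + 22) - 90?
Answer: -187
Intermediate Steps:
E = -191 (E = -101 - 90 = -191)
f = 1 (f = (-1)² = 1)
U(j) = 4*j² (U(j) = (j + j)*(j + j) = (2*j)*(2*j) = 4*j²)
U(T(f)) + E = 4*1² - 191 = 4*1 - 191 = 4 - 191 = -187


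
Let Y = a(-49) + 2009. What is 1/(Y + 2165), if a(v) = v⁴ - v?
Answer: 1/5769024 ≈ 1.7334e-7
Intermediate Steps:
Y = 5766859 (Y = ((-49)⁴ - 1*(-49)) + 2009 = (5764801 + 49) + 2009 = 5764850 + 2009 = 5766859)
1/(Y + 2165) = 1/(5766859 + 2165) = 1/5769024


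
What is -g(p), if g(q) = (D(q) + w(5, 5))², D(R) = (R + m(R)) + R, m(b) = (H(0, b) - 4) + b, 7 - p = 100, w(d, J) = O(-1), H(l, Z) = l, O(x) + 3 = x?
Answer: -82369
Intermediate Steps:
O(x) = -3 + x
w(d, J) = -4 (w(d, J) = -3 - 1 = -4)
p = -93 (p = 7 - 1*100 = 7 - 100 = -93)
m(b) = -4 + b (m(b) = (0 - 4) + b = -4 + b)
D(R) = -4 + 3*R (D(R) = (R + (-4 + R)) + R = (-4 + 2*R) + R = -4 + 3*R)
g(q) = (-8 + 3*q)² (g(q) = ((-4 + 3*q) - 4)² = (-8 + 3*q)²)
-g(p) = -(8 - 3*(-93))² = -(8 + 279)² = -1*287² = -1*82369 = -82369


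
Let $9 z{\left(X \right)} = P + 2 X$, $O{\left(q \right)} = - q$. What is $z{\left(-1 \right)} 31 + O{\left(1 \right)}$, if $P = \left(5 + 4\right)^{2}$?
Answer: $\frac{2440}{9} \approx 271.11$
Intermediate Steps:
$P = 81$ ($P = 9^{2} = 81$)
$z{\left(X \right)} = 9 + \frac{2 X}{9}$ ($z{\left(X \right)} = \frac{81 + 2 X}{9} = 9 + \frac{2 X}{9}$)
$z{\left(-1 \right)} 31 + O{\left(1 \right)} = \left(9 + \frac{2}{9} \left(-1\right)\right) 31 - 1 = \left(9 - \frac{2}{9}\right) 31 - 1 = \frac{79}{9} \cdot 31 - 1 = \frac{2449}{9} - 1 = \frac{2440}{9}$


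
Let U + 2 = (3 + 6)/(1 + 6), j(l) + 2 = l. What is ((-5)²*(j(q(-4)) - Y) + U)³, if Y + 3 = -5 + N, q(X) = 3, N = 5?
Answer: 335702375/343 ≈ 9.7872e+5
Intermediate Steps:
j(l) = -2 + l
Y = -3 (Y = -3 + (-5 + 5) = -3 + 0 = -3)
U = -5/7 (U = -2 + (3 + 6)/(1 + 6) = -2 + 9/7 = -5/7 ≈ -0.71429)
((-5)²*(j(q(-4)) - Y) + U)³ = ((-5)²*((-2 + 3) - 1*(-3)) - 5/7)³ = (25*(1 + 3) - 5/7)³ = (25*4 - 5/7)³ = (100 - 5/7)³ = (695/7)³ = 335702375/343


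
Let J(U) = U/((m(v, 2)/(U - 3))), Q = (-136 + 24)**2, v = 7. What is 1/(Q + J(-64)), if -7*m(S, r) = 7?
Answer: 1/8256 ≈ 0.00012112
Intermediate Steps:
m(S, r) = -1 (m(S, r) = -1/7*7 = -1)
Q = 12544 (Q = (-112)**2 = 12544)
J(U) = U*(3 - U) (J(U) = U/((-1/(U - 3))) = U/((-1/(-3 + U))) = U*(3 - U))
1/(Q + J(-64)) = 1/(12544 - 64*(3 - 1*(-64))) = 1/(12544 - 64*(3 + 64)) = 1/(12544 - 64*67) = 1/(12544 - 4288) = 1/8256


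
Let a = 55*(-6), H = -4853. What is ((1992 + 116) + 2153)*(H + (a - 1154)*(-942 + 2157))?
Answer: -7703517293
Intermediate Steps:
a = -330
((1992 + 116) + 2153)*(H + (a - 1154)*(-942 + 2157)) = ((1992 + 116) + 2153)*(-4853 + (-330 - 1154)*(-942 + 2157)) = (2108 + 2153)*(-4853 - 1484*1215) = 4261*(-4853 - 1803060) = 4261*(-1807913) = -7703517293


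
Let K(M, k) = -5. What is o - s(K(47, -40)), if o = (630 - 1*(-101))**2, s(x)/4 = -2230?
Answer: 543281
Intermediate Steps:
s(x) = -8920 (s(x) = 4*(-2230) = -8920)
o = 534361 (o = (630 + 101)**2 = 731**2 = 534361)
o - s(K(47, -40)) = 534361 - 1*(-8920) = 534361 + 8920 = 543281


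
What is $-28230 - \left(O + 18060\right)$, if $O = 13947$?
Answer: $-60237$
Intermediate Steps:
$-28230 - \left(O + 18060\right) = -28230 - \left(13947 + 18060\right) = -28230 - 32007 = -60237$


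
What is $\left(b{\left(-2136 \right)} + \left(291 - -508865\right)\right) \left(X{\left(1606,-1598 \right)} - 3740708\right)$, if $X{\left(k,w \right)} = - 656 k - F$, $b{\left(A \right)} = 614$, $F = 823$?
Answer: $-2444381304590$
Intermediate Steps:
$X{\left(k,w \right)} = -823 - 656 k$ ($X{\left(k,w \right)} = - 656 k - 823 = -823 - 656 k$)
$\left(b{\left(-2136 \right)} + \left(291 - -508865\right)\right) \left(X{\left(1606,-1598 \right)} - 3740708\right) = \left(614 + \left(291 - -508865\right)\right) \left(\left(-823 - 1053536\right) - 3740708\right) = \left(614 + \left(291 + 508865\right)\right) \left(\left(-823 - 1053536\right) - 3740708\right) = \left(614 + 509156\right) \left(-1054359 - 3740708\right) = 509770 \left(-4795067\right) = -2444381304590$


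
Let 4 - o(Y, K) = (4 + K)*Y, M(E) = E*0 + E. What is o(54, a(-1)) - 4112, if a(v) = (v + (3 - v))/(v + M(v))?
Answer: -4243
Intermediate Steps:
M(E) = E (M(E) = 0 + E = E)
a(v) = 3/(2*v) (a(v) = (v + (3 - v))/(v + v) = 3/((2*v)) = 3*(1/(2*v)) = 3/(2*v))
o(Y, K) = 4 - Y*(4 + K) (o(Y, K) = 4 - (4 + K)*Y = 4 - Y*(4 + K))
o(54, a(-1)) - 4112 = (4 - 4*54 - 1*(3/2)/(-1)*54) - 4112 = (4 - 216 - 1*(3/2)*(-1)*54) - 4112 = (4 - 216 - 1*(-3/2)*54) - 4112 = (4 - 216 + 81) - 4112 = -131 - 4112 = -4243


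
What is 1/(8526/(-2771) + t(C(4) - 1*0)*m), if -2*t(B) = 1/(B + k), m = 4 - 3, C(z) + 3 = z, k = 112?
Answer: -626246/1929647 ≈ -0.32454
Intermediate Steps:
C(z) = -3 + z
m = 1
t(B) = -1/(2*(112 + B)) (t(B) = -1/(2*(B + 112)) = -1/(2*(112 + B)))
1/(8526/(-2771) + t(C(4) - 1*0)*m) = 1/(8526/(-2771) - 1/(224 + 2*((-3 + 4) - 1*0))*1) = 1/(8526*(-1/2771) - 1/(224 + 2*(1 + 0))*1) = 1/(-8526/2771 - 1/(224 + 2*1)*1) = 1/(-8526/2771 - 1/(224 + 2)*1) = 1/(-8526/2771 - 1/226*1) = 1/(-8526/2771 - 1/226) = 1/(-1929647/626246) = -626246/1929647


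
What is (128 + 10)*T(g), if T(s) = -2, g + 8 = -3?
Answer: -276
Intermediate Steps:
g = -11 (g = -8 - 3 = -11)
(128 + 10)*T(g) = (128 + 10)*(-2) = 138*(-2) = -276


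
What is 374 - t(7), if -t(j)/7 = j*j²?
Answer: 2775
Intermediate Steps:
t(j) = -7*j³ (t(j) = -7*j*j² = -7*j³)
374 - t(7) = 374 - (-7)*7³ = 374 - (-7)*343 = 374 - 1*(-2401) = 374 + 2401 = 2775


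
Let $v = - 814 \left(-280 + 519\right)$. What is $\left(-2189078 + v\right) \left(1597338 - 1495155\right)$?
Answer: $-243565851192$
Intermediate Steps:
$v = -194546$ ($v = \left(-814\right) 239 = -194546$)
$\left(-2189078 + v\right) \left(1597338 - 1495155\right) = \left(-2189078 - 194546\right) \left(1597338 - 1495155\right) = \left(-2383624\right) 102183 = -243565851192$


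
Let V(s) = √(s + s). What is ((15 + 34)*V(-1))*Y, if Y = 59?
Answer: 2891*I*√2 ≈ 4088.5*I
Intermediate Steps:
V(s) = √2*√s (V(s) = √(2*s) = √2*√s)
((15 + 34)*V(-1))*Y = ((15 + 34)*(√2*√(-1)))*59 = (49*(√2*I))*59 = (49*(I*√2))*59 = (49*I*√2)*59 = 2891*I*√2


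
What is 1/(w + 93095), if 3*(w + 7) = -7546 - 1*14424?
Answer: 3/257294 ≈ 1.1660e-5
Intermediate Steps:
w = -21991/3 (w = -7 + (-7546 - 1*14424)/3 = -7 + (-7546 - 14424)/3 = -7 + (1/3)*(-21970) = -7 - 21970/3 = -21991/3 ≈ -7330.3)
1/(w + 93095) = 1/(-21991/3 + 93095) = 1/(257294/3) = 3/257294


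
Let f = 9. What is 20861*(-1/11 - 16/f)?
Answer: -3859285/99 ≈ -38983.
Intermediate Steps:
20861*(-1/11 - 16/f) = 20861*(-1/11 - 16/9) = 20861*(-185/99) = -3859285/99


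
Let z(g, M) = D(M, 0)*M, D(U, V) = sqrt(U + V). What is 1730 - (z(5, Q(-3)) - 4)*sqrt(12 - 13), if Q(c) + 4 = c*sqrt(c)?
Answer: 1730 + I*(4 - (-4 - 3*I*sqrt(3))**(3/2)) ≈ 1733.3 + 20.462*I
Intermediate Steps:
Q(c) = -4 + c**(3/2) (Q(c) = -4 + c*sqrt(c) = -4 + c**(3/2))
z(g, M) = M**(3/2) (z(g, M) = sqrt(M + 0)*M = sqrt(M)*M = M**(3/2))
1730 - (z(5, Q(-3)) - 4)*sqrt(12 - 13) = 1730 - ((-4 + (-3)**(3/2))**(3/2) - 4)*sqrt(12 - 13) = 1730 - ((-4 - 3*I*sqrt(3))**(3/2) - 4)*sqrt(-1) = 1730 - (-4 + (-4 - 3*I*sqrt(3))**(3/2))*I = 1730 - I*(-4 + (-4 - 3*I*sqrt(3))**(3/2))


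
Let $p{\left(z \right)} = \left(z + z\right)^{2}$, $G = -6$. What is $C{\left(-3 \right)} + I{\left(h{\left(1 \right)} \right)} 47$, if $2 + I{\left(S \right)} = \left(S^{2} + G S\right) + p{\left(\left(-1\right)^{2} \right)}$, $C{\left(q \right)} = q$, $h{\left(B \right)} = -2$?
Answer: $843$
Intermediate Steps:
$p{\left(z \right)} = 4 z^{2}$ ($p{\left(z \right)} = \left(2 z\right)^{2} = 4 z^{2}$)
$I{\left(S \right)} = 2 + S^{2} - 6 S$ ($I{\left(S \right)} = -2 + \left(\left(S^{2} - 6 S\right) + 4 \left(\left(-1\right)^{2}\right)^{2}\right) = -2 + \left(\left(S^{2} - 6 S\right) + 4 \cdot 1^{2}\right) = -2 + \left(\left(S^{2} - 6 S\right) + 4 \cdot 1\right) = -2 + \left(\left(S^{2} - 6 S\right) + 4\right) = -2 + \left(4 + S^{2} - 6 S\right) = 2 + S^{2} - 6 S$)
$C{\left(-3 \right)} + I{\left(h{\left(1 \right)} \right)} 47 = -3 + \left(2 + \left(-2\right)^{2} - -12\right) 47 = -3 + \left(2 + 4 + 12\right) 47 = -3 + 18 \cdot 47 = -3 + 846 = 843$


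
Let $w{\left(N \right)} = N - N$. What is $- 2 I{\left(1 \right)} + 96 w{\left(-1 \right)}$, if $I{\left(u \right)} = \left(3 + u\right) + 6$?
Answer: $-20$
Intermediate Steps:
$w{\left(N \right)} = 0$
$I{\left(u \right)} = 9 + u$
$- 2 I{\left(1 \right)} + 96 w{\left(-1 \right)} = - 2 \left(9 + 1\right) + 96 \cdot 0 = \left(-2\right) 10 + 0 = -20 + 0 = -20$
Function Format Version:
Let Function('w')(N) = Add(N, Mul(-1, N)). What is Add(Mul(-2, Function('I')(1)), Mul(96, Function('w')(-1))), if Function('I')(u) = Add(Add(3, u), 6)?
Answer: -20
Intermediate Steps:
Function('w')(N) = 0
Function('I')(u) = Add(9, u)
Add(Mul(-2, Function('I')(1)), Mul(96, Function('w')(-1))) = Add(Mul(-2, Add(9, 1)), Mul(96, 0)) = Add(Mul(-2, 10), 0) = Add(-20, 0) = -20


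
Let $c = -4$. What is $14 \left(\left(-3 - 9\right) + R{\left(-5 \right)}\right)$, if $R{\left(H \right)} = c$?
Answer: $-224$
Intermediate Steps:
$R{\left(H \right)} = -4$
$14 \left(\left(-3 - 9\right) + R{\left(-5 \right)}\right) = 14 \left(\left(-3 - 9\right) - 4\right) = 14 \left(-12 - 4\right) = 14 \left(-16\right) = -224$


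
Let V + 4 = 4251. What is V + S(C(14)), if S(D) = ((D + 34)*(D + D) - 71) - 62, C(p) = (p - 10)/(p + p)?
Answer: 202064/49 ≈ 4123.8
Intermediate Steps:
V = 4247 (V = -4 + 4251 = 4247)
C(p) = (-10 + p)/(2*p) (C(p) = (-10 + p)/((2*p)) = (-10 + p)*(1/(2*p)) = (-10 + p)/(2*p))
S(D) = -133 + 2*D*(34 + D) (S(D) = ((34 + D)*(2*D) - 71) - 62 = (2*D*(34 + D) - 71) - 62 = (-71 + 2*D*(34 + D)) - 62 = -133 + 2*D*(34 + D))
V + S(C(14)) = 4247 + (-133 + 2*((½)*(-10 + 14)/14)² + 68*((½)*(-10 + 14)/14)) = 4247 + (-133 + 2*((½)*(1/14)*4)² + 68*((½)*(1/14)*4)) = 4247 + (-133 + 2*(⅐)² + 68*(⅐)) = 4247 + (-133 + 2*(1/49) + 68/7) = 4247 + (-133 + 2/49 + 68/7) = 4247 - 6039/49 = 202064/49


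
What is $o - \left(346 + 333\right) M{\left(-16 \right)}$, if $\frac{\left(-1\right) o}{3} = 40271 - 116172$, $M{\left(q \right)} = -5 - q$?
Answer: $220234$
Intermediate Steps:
$o = 227703$ ($o = - 3 \left(40271 - 116172\right) = \left(-3\right) \left(-75901\right) = 227703$)
$o - \left(346 + 333\right) M{\left(-16 \right)} = 227703 - \left(346 + 333\right) \left(-5 - -16\right) = 227703 - 679 \left(-5 + 16\right) = 227703 - 679 \cdot 11 = 227703 - 7469 = 220234$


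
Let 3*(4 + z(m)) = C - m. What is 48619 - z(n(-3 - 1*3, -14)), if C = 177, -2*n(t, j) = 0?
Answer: 48564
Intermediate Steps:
n(t, j) = 0 (n(t, j) = -½*0 = 0)
z(m) = 55 - m/3 (z(m) = -4 + (177 - m)/3 = -4 + (59 - m/3) = 55 - m/3)
48619 - z(n(-3 - 1*3, -14)) = 48619 - (55 - ⅓*0) = 48619 - (55 + 0) = 48619 - 1*55 = 48619 - 55 = 48564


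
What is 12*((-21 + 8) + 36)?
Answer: 276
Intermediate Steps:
12*((-21 + 8) + 36) = 12*(-13 + 36) = 12*23 = 276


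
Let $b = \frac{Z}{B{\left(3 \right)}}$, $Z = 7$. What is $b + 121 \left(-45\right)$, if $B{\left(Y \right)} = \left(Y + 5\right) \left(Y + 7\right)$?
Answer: $- \frac{435593}{80} \approx -5444.9$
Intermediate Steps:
$B{\left(Y \right)} = \left(5 + Y\right) \left(7 + Y\right)$
$b = \frac{7}{80}$ ($b = \frac{7}{35 + 3^{2} + 12 \cdot 3} = \frac{7}{35 + 9 + 36} = \frac{7}{80} \approx 0.0875$)
$b + 121 \left(-45\right) = \frac{7}{80} + 121 \left(-45\right) = \frac{7}{80} - 5445 = - \frac{435593}{80}$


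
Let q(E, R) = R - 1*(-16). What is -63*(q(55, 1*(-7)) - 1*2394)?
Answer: 150255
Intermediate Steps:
q(E, R) = 16 + R (q(E, R) = R + 16 = 16 + R)
-63*(q(55, 1*(-7)) - 1*2394) = -63*((16 + 1*(-7)) - 1*2394) = -63*((16 - 7) - 2394) = -63*(9 - 2394) = -63*(-2385) = 150255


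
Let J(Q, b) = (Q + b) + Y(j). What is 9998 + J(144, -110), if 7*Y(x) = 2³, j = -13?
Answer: 70232/7 ≈ 10033.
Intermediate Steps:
Y(x) = 8/7 (Y(x) = (⅐)*2³ = (⅐)*8 = 8/7)
J(Q, b) = 8/7 + Q + b (J(Q, b) = (Q + b) + 8/7 = 8/7 + Q + b)
9998 + J(144, -110) = 9998 + (8/7 + 144 - 110) = 9998 + 246/7 = 70232/7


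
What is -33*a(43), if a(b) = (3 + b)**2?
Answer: -69828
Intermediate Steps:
-33*a(43) = -33*(3 + 43)**2 = -33*46**2 = -33*2116 = -69828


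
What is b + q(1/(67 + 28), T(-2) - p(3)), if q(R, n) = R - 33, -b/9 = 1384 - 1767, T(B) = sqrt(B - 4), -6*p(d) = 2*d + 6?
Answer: 324331/95 ≈ 3414.0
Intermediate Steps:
p(d) = -1 - d/3 (p(d) = -(2*d + 6)/6 = -(6 + 2*d)/6 = -1 - d/3)
T(B) = sqrt(-4 + B)
b = 3447 (b = -9*(1384 - 1767) = -9*(-383) = 3447)
q(R, n) = -33 + R
b + q(1/(67 + 28), T(-2) - p(3)) = 3447 + (-33 + 1/(67 + 28)) = 3447 + (-33 + 1/95) = 3447 - 3134/95 = 324331/95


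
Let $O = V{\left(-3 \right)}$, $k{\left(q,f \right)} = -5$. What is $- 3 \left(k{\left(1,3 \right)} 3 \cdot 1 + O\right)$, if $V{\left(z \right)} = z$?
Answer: $54$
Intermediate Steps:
$O = -3$
$- 3 \left(k{\left(1,3 \right)} 3 \cdot 1 + O\right) = - 3 \left(\left(-5\right) 3 \cdot 1 - 3\right) = - 3 \left(\left(-15\right) 1 - 3\right) = - 3 \left(-15 - 3\right) = \left(-3\right) \left(-18\right) = 54$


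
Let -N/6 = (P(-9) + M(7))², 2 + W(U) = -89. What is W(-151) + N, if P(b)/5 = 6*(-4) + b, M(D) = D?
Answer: -149875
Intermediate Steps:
W(U) = -91 (W(U) = -2 - 89 = -91)
P(b) = -120 + 5*b (P(b) = 5*(6*(-4) + b) = 5*(-24 + b) = -120 + 5*b)
N = -149784 (N = -6*((-120 + 5*(-9)) + 7)² = -6*((-120 - 45) + 7)² = -6*(-165 + 7)² = -6*(-158)² = -6*24964 = -149784)
W(-151) + N = -91 - 149784 = -149875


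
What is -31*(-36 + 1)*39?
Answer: 42315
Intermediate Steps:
-31*(-36 + 1)*39 = -(-1085)*39 = -31*(-1365) = 42315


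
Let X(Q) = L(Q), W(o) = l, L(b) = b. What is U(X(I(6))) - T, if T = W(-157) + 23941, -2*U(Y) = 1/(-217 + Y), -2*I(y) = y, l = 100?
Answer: -10578039/440 ≈ -24041.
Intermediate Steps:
W(o) = 100
I(y) = -y/2
X(Q) = Q
U(Y) = -1/(2*(-217 + Y))
T = 24041 (T = 100 + 23941 = 24041)
U(X(I(6))) - T = -1/(-434 + 2*(-½*6)) - 1*24041 = -1/(-434 + 2*(-3)) - 24041 = -1/(-434 - 6) - 24041 = -1/(-440) - 24041 = -1*(-1/440) - 24041 = 1/440 - 24041 = -10578039/440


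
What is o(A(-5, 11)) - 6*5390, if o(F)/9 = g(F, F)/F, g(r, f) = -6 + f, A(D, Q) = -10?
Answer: -161628/5 ≈ -32326.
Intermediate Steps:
o(F) = 9*(-6 + F)/F (o(F) = 9*((-6 + F)/F) = 9*(-6 + F)/F)
o(A(-5, 11)) - 6*5390 = (9 - 54/(-10)) - 6*5390 = (9 - 54*(-⅒)) - 1*32340 = (9 + 27/5) - 32340 = 72/5 - 32340 = -161628/5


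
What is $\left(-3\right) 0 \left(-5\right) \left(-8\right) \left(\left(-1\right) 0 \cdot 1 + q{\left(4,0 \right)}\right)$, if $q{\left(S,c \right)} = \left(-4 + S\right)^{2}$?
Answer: $0$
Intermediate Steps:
$\left(-3\right) 0 \left(-5\right) \left(-8\right) \left(\left(-1\right) 0 \cdot 1 + q{\left(4,0 \right)}\right) = \left(-3\right) 0 \left(-5\right) \left(-8\right) \left(\left(-1\right) 0 \cdot 1 + \left(-4 + 4\right)^{2}\right) = 0 \left(-5\right) \left(-8\right) \left(0 \cdot 1 + 0^{2}\right) = 0 \left(-8\right) \left(0 + 0\right) = 0 \cdot 0 = 0$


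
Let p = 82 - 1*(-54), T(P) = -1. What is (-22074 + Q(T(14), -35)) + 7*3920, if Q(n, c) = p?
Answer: 5502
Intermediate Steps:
p = 136 (p = 82 + 54 = 136)
Q(n, c) = 136
(-22074 + Q(T(14), -35)) + 7*3920 = (-22074 + 136) + 7*3920 = -21938 + 27440 = 5502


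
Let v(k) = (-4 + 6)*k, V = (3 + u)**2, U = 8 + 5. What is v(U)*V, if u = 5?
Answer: 1664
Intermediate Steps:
U = 13
V = 64 (V = (3 + 5)**2 = 8**2 = 64)
v(k) = 2*k
v(U)*V = (2*13)*64 = 26*64 = 1664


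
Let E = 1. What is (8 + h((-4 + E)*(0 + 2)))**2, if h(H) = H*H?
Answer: 1936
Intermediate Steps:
h(H) = H**2
(8 + h((-4 + E)*(0 + 2)))**2 = (8 + ((-4 + 1)*(0 + 2))**2)**2 = (8 + (-3*2)**2)**2 = (8 + (-6)**2)**2 = (8 + 36)**2 = 44**2 = 1936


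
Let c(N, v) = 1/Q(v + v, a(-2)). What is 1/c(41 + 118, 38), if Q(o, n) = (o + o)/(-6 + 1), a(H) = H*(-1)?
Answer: -152/5 ≈ -30.400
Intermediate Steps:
a(H) = -H
Q(o, n) = -2*o/5 (Q(o, n) = (2*o)/(-5) = (2*o)*(-⅕) = -2*o/5)
c(N, v) = -5/(4*v) (c(N, v) = 1/(-2*(v + v)/5) = 1/(-4*v/5) = -5/(4*v))
1/c(41 + 118, 38) = 1/(-5/4/38) = 1/(-5/4*1/38) = 1/(-5/152) = -152/5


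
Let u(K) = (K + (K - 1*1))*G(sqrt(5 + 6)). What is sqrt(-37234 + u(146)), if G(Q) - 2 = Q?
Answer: sqrt(-36652 + 291*sqrt(11)) ≈ 188.91*I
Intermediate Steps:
G(Q) = 2 + Q
u(K) = (-1 + 2*K)*(2 + sqrt(11)) (u(K) = (K + (K - 1*1))*(2 + sqrt(5 + 6)) = (K + (K - 1))*(2 + sqrt(11)) = (K + (-1 + K))*(2 + sqrt(11)) = (-1 + 2*K)*(2 + sqrt(11)))
sqrt(-37234 + u(146)) = sqrt(-37234 + (-1 + 2*146)*(2 + sqrt(11))) = sqrt(-37234 + (-1 + 292)*(2 + sqrt(11))) = sqrt(-37234 + 291*(2 + sqrt(11))) = sqrt(-37234 + (582 + 291*sqrt(11))) = sqrt(-36652 + 291*sqrt(11))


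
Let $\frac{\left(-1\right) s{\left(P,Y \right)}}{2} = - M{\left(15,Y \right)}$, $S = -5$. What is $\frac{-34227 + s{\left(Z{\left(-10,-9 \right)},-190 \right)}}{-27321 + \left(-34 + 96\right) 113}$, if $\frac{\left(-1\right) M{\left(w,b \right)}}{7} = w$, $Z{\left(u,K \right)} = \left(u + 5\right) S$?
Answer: $\frac{34437}{20315} \approx 1.6952$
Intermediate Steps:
$Z{\left(u,K \right)} = -25 - 5 u$ ($Z{\left(u,K \right)} = \left(u + 5\right) \left(-5\right) = \left(5 + u\right) \left(-5\right) = -25 - 5 u$)
$M{\left(w,b \right)} = - 7 w$
$s{\left(P,Y \right)} = -210$ ($s{\left(P,Y \right)} = - 2 \left(- \left(-7\right) 15\right) = - 2 \left(\left(-1\right) \left(-105\right)\right) = \left(-2\right) 105 = -210$)
$\frac{-34227 + s{\left(Z{\left(-10,-9 \right)},-190 \right)}}{-27321 + \left(-34 + 96\right) 113} = \frac{-34227 - 210}{-27321 + \left(-34 + 96\right) 113} = - \frac{34437}{-27321 + 62 \cdot 113} = - \frac{34437}{-27321 + 7006} = - \frac{34437}{-20315} = \left(-34437\right) \left(- \frac{1}{20315}\right) = \frac{34437}{20315}$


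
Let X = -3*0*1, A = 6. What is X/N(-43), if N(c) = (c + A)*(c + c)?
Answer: 0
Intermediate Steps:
N(c) = 2*c*(6 + c) (N(c) = (c + 6)*(c + c) = (6 + c)*(2*c) = 2*c*(6 + c))
X = 0 (X = 0*1 = 0)
X/N(-43) = 0/((2*(-43)*(6 - 43))) = 0/((2*(-43)*(-37))) = 0/3182 = 0*(1/3182) = 0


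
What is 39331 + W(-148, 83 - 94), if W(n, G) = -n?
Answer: 39479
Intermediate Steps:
39331 + W(-148, 83 - 94) = 39331 - 1*(-148) = 39331 + 148 = 39479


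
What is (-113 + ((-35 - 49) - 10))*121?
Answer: -25047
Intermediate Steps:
(-113 + ((-35 - 49) - 10))*121 = (-113 + (-84 - 10))*121 = (-113 - 94)*121 = -207*121 = -25047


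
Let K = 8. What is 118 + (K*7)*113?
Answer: 6446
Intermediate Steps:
118 + (K*7)*113 = 118 + (8*7)*113 = 118 + 56*113 = 118 + 6328 = 6446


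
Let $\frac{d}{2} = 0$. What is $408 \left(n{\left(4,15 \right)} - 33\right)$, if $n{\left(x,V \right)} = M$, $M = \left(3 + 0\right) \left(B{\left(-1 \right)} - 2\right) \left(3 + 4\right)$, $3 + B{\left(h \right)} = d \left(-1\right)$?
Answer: $-56304$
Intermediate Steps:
$d = 0$ ($d = 2 \cdot 0 = 0$)
$B{\left(h \right)} = -3$ ($B{\left(h \right)} = -3 + 0 \left(-1\right) = -3 + 0 = -3$)
$M = -105$ ($M = \left(3 + 0\right) \left(-3 - 2\right) \left(3 + 4\right) = 3 \left(\left(-5\right) 7\right) = 3 \left(-35\right) = -105$)
$n{\left(x,V \right)} = -105$
$408 \left(n{\left(4,15 \right)} - 33\right) = 408 \left(-105 - 33\right) = 408 \left(-138\right) = -56304$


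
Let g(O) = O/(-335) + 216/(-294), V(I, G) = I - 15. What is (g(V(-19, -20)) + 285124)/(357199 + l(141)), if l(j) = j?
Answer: 2340150033/2932868050 ≈ 0.79790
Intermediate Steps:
V(I, G) = -15 + I
g(O) = -36/49 - O/335 (g(O) = O*(-1/335) + 216*(-1/294) = -O/335 - 36/49 = -36/49 - O/335)
(g(V(-19, -20)) + 285124)/(357199 + l(141)) = ((-36/49 - (-15 - 19)/335) + 285124)/(357199 + 141) = ((-36/49 - 1/335*(-34)) + 285124)/357340 = ((-36/49 + 34/335) + 285124)*(1/357340) = (-10394/16415 + 285124)*(1/357340) = (4680300066/16415)*(1/357340) = 2340150033/2932868050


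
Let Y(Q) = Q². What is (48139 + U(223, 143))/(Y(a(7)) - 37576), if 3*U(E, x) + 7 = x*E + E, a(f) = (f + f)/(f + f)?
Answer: -176522/112725 ≈ -1.5660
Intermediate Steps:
a(f) = 1 (a(f) = (2*f)/((2*f)) = (2*f)*(1/(2*f)) = 1)
U(E, x) = -7/3 + E/3 + E*x/3 (U(E, x) = -7/3 + (x*E + E)/3 = -7/3 + (E*x + E)/3 = -7/3 + (E + E*x)/3 = -7/3 + (E/3 + E*x/3) = -7/3 + E/3 + E*x/3)
(48139 + U(223, 143))/(Y(a(7)) - 37576) = (48139 + (-7/3 + (⅓)*223 + (⅓)*223*143))/(1² - 37576) = (48139 + (-7/3 + 223/3 + 31889/3))/(1 - 37576) = (48139 + 32105/3)/(-37575) = (176522/3)*(-1/37575) = -176522/112725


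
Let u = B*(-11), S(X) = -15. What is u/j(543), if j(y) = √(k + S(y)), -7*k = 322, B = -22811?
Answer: -250921*I*√61/61 ≈ -32127.0*I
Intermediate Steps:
k = -46 (k = -⅐*322 = -46)
j(y) = I*√61 (j(y) = √(-46 - 15) = √(-61) = I*√61)
u = 250921 (u = -22811*(-11) = 250921)
u/j(543) = 250921/((I*√61)) = 250921*(-I*√61/61) = -250921*I*√61/61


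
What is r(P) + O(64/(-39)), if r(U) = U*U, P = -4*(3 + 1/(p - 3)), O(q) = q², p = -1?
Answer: 188137/1521 ≈ 123.69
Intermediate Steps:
P = -11 (P = -4*(3 + 1/(-1 - 3)) = -4*(3 + 1/(-4)) = -4*(3 - ¼) = -4*11/4 = -11)
r(U) = U²
r(P) + O(64/(-39)) = (-11)² + (64/(-39))² = 121 + (64*(-1/39))² = 121 + (-64/39)² = 121 + 4096/1521 = 188137/1521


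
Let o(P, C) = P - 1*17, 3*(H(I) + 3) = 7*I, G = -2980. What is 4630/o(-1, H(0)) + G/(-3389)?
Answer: -7818715/30501 ≈ -256.34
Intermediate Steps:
H(I) = -3 + 7*I/3 (H(I) = -3 + (7*I)/3 = -3 + 7*I/3)
o(P, C) = -17 + P (o(P, C) = P - 17 = -17 + P)
4630/o(-1, H(0)) + G/(-3389) = 4630/(-17 - 1) - 2980/(-3389) = 4630/(-18) - 2980*(-1/3389) = 4630*(-1/18) + 2980/3389 = -2315/9 + 2980/3389 = -7818715/30501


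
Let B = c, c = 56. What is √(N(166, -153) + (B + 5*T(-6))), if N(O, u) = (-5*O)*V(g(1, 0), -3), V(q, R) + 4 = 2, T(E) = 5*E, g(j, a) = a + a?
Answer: 3*√174 ≈ 39.573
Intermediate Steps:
g(j, a) = 2*a
B = 56
V(q, R) = -2 (V(q, R) = -4 + 2 = -2)
N(O, u) = 10*O (N(O, u) = -5*O*(-2) = 10*O)
√(N(166, -153) + (B + 5*T(-6))) = √(10*166 + (56 + 5*(5*(-6)))) = √(1660 + (56 + 5*(-30))) = √(1660 + (56 - 150)) = √(1660 - 94) = √1566 = 3*√174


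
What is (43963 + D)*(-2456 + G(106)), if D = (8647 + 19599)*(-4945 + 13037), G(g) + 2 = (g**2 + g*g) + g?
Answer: 4599645171400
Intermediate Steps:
G(g) = -2 + g + 2*g**2 (G(g) = -2 + ((g**2 + g*g) + g) = -2 + ((g**2 + g**2) + g) = -2 + (2*g**2 + g) = -2 + (g + 2*g**2) = -2 + g + 2*g**2)
D = 228566632 (D = 28246*8092 = 228566632)
(43963 + D)*(-2456 + G(106)) = (43963 + 228566632)*(-2456 + (-2 + 106 + 2*106**2)) = 228610595*(-2456 + (-2 + 106 + 2*11236)) = 228610595*(-2456 + (-2 + 106 + 22472)) = 228610595*(-2456 + 22576) = 228610595*20120 = 4599645171400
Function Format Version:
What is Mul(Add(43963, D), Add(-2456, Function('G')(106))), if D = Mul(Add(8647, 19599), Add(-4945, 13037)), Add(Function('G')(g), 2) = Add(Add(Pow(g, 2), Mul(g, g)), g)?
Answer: 4599645171400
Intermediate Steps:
Function('G')(g) = Add(-2, g, Mul(2, Pow(g, 2))) (Function('G')(g) = Add(-2, Add(Add(Pow(g, 2), Mul(g, g)), g)) = Add(-2, Add(Add(Pow(g, 2), Pow(g, 2)), g)) = Add(-2, Add(Mul(2, Pow(g, 2)), g)) = Add(-2, Add(g, Mul(2, Pow(g, 2)))) = Add(-2, g, Mul(2, Pow(g, 2))))
D = 228566632 (D = Mul(28246, 8092) = 228566632)
Mul(Add(43963, D), Add(-2456, Function('G')(106))) = Mul(Add(43963, 228566632), Add(-2456, Add(-2, 106, Mul(2, Pow(106, 2))))) = Mul(228610595, Add(-2456, Add(-2, 106, Mul(2, 11236)))) = Mul(228610595, Add(-2456, Add(-2, 106, 22472))) = Mul(228610595, Add(-2456, 22576)) = Mul(228610595, 20120) = 4599645171400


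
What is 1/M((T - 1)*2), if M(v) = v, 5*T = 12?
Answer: 5/14 ≈ 0.35714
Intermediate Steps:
T = 12/5 (T = (⅕)*12 = 12/5 ≈ 2.4000)
1/M((T - 1)*2) = 1/((12/5 - 1)*2) = 1/((7/5)*2) = 1/(14/5) = 5/14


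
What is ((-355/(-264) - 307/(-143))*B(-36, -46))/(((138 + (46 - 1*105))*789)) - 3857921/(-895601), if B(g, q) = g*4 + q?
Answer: 411623675983931/95793479377596 ≈ 4.2970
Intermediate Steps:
B(g, q) = q + 4*g (B(g, q) = 4*g + q = q + 4*g)
((-355/(-264) - 307/(-143))*B(-36, -46))/(((138 + (46 - 1*105))*789)) - 3857921/(-895601) = ((-355/(-264) - 307/(-143))*(-46 + 4*(-36)))/(((138 + (46 - 1*105))*789)) - 3857921/(-895601) = ((-355*(-1/264) - 307*(-1/143))*(-46 - 144))/(((138 + (46 - 105))*789)) - 3857921*(-1/895601) = ((355/264 + 307/143)*(-190))/(((138 - 59)*789)) + 3857921/895601 = ((11983/3432)*(-190))/((79*789)) + 3857921/895601 = -1138385/1716/62331 + 3857921/895601 = -1138385/1716*1/62331 + 3857921/895601 = -1138385/106959996 + 3857921/895601 = 411623675983931/95793479377596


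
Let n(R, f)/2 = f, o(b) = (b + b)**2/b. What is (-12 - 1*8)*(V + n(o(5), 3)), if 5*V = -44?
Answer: 56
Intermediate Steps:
V = -44/5 (V = (1/5)*(-44) = -44/5 ≈ -8.8000)
o(b) = 4*b (o(b) = (2*b)**2/b = (4*b**2)/b = 4*b)
n(R, f) = 2*f
(-12 - 1*8)*(V + n(o(5), 3)) = (-12 - 1*8)*(-44/5 + 2*3) = (-12 - 8)*(-44/5 + 6) = -20*(-14/5) = 56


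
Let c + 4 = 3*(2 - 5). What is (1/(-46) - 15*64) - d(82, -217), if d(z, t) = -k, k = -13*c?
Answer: -36387/46 ≈ -791.02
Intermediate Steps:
c = -13 (c = -4 + 3*(2 - 5) = -4 + 3*(-3) = -4 - 9 = -13)
k = 169 (k = -13*(-13) = 169)
d(z, t) = -169 (d(z, t) = -1*169 = -169)
(1/(-46) - 15*64) - d(82, -217) = (1/(-46) - 15*64) - 1*(-169) = (-1/46 - 960) + 169 = -44161/46 + 169 = -36387/46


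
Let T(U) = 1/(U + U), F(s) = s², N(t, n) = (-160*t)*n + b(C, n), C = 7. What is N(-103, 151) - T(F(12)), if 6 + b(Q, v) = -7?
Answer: 716678495/288 ≈ 2.4885e+6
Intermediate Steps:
b(Q, v) = -13 (b(Q, v) = -6 - 7 = -13)
N(t, n) = -13 - 160*n*t (N(t, n) = (-160*t)*n - 13 = -160*n*t - 13 = -13 - 160*n*t)
T(U) = 1/(2*U)
N(-103, 151) - T(F(12)) = (-13 - 160*151*(-103)) - 1/(2*(12²)) = (-13 + 2488480) - 1/(2*144) = 2488467 - 1/(2*144) = 2488467 - 1*1/288 = 2488467 - 1/288 = 716678495/288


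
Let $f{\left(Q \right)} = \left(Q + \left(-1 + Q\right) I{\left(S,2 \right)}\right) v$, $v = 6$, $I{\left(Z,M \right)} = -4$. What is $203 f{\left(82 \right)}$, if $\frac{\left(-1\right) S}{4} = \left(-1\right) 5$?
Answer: $-294756$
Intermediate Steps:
$S = 20$ ($S = - 4 \left(\left(-1\right) 5\right) = \left(-4\right) \left(-5\right) = 20$)
$f{\left(Q \right)} = 24 - 18 Q$ ($f{\left(Q \right)} = \left(Q + \left(-1 + Q\right) \left(-4\right)\right) 6 = \left(Q - \left(-4 + 4 Q\right)\right) 6 = \left(4 - 3 Q\right) 6 = 24 - 18 Q$)
$203 f{\left(82 \right)} = 203 \left(24 - 1476\right) = 203 \left(-1452\right) = -294756$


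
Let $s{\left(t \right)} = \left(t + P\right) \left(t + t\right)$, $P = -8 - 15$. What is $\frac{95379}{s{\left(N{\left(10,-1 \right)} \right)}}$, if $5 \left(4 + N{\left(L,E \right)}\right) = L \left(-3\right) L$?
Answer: $\frac{31793}{3712} \approx 8.5649$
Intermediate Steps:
$P = -23$ ($P = -8 - 15 = -23$)
$N{\left(L,E \right)} = -4 - \frac{3 L^{2}}{5}$ ($N{\left(L,E \right)} = -4 + \frac{L \left(-3\right) L}{5} = -4 + \frac{- 3 L L}{5} = -4 + \frac{\left(-3\right) L^{2}}{5} = -4 - \frac{3 L^{2}}{5}$)
$s{\left(t \right)} = 2 t \left(-23 + t\right)$ ($s{\left(t \right)} = \left(t - 23\right) \left(t + t\right) = \left(-23 + t\right) 2 t = 2 t \left(-23 + t\right)$)
$\frac{95379}{s{\left(N{\left(10,-1 \right)} \right)}} = \frac{95379}{2 \left(-4 - \frac{3 \cdot 10^{2}}{5}\right) \left(-23 - \left(4 + \frac{3 \cdot 10^{2}}{5}\right)\right)} = \frac{95379}{2 \left(-4 - 60\right) \left(-23 - 64\right)} = \frac{95379}{2 \left(-64\right) \left(-23 - 64\right)} = \frac{95379}{2 \left(-64\right) \left(-87\right)} = \frac{95379}{11136} = 95379 \cdot \frac{1}{11136} = \frac{31793}{3712}$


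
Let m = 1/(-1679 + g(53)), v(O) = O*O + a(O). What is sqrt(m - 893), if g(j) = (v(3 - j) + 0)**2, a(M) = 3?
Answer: 3*I*sqrt(3892418588324930)/6263330 ≈ 29.883*I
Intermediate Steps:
v(O) = 3 + O**2 (v(O) = O*O + 3 = O**2 + 3 = 3 + O**2)
g(j) = (3 + (3 - j)**2)**2 (g(j) = ((3 + (3 - j)**2) + 0)**2 = (3 + (3 - j)**2)**2)
m = 1/6263330 (m = 1/(-1679 + (3 + (-3 + 53)**2)**2) = 1/(-1679 + (3 + 50**2)**2) = 1/(-1679 + (3 + 2500)**2) = 1/(-1679 + 2503**2) = 1/(-1679 + 6265009) = 1/6263330 ≈ 1.5966e-7)
sqrt(m - 893) = sqrt(1/6263330 - 893) = sqrt(-5593153689/6263330) = 3*I*sqrt(3892418588324930)/6263330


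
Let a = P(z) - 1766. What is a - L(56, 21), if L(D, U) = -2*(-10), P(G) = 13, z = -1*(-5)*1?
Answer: -1773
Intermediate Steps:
z = 5 (z = 5*1 = 5)
L(D, U) = 20
a = -1753 (a = 13 - 1766 = -1753)
a - L(56, 21) = -1753 - 1*20 = -1753 - 20 = -1773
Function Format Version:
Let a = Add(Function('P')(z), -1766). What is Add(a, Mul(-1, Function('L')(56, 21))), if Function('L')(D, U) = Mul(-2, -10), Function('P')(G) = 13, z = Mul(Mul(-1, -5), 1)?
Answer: -1773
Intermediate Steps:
z = 5 (z = Mul(5, 1) = 5)
Function('L')(D, U) = 20
a = -1753 (a = Add(13, -1766) = -1753)
Add(a, Mul(-1, Function('L')(56, 21))) = Add(-1753, Mul(-1, 20)) = Add(-1753, -20) = -1773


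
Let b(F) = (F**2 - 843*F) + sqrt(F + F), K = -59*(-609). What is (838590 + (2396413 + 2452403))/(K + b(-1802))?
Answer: 27312180528726/23061326536445 - 11374812*I*sqrt(901)/23061326536445 ≈ 1.1843 - 1.4805e-5*I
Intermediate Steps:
K = 35931
b(F) = F**2 - 843*F + sqrt(2)*sqrt(F) (b(F) = (F**2 - 843*F) + sqrt(2*F) = (F**2 - 843*F) + sqrt(2)*sqrt(F) = F**2 - 843*F + sqrt(2)*sqrt(F))
(838590 + (2396413 + 2452403))/(K + b(-1802)) = (838590 + (2396413 + 2452403))/(35931 + ((-1802)**2 - 843*(-1802) + sqrt(2)*sqrt(-1802))) = (838590 + 4848816)/(35931 + (3247204 + 1519086 + sqrt(2)*(I*sqrt(1802)))) = 5687406/(35931 + (3247204 + 1519086 + 2*I*sqrt(901))) = 5687406/(35931 + (4766290 + 2*I*sqrt(901))) = 5687406/(4802221 + 2*I*sqrt(901))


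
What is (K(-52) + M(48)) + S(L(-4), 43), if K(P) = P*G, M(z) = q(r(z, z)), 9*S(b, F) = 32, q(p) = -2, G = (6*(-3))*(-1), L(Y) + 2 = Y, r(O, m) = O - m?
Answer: -8410/9 ≈ -934.44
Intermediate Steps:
L(Y) = -2 + Y
G = 18 (G = -18*(-1) = 18)
S(b, F) = 32/9 (S(b, F) = (⅑)*32 = 32/9)
M(z) = -2
K(P) = 18*P (K(P) = P*18 = 18*P)
(K(-52) + M(48)) + S(L(-4), 43) = (18*(-52) - 2) + 32/9 = (-936 - 2) + 32/9 = -938 + 32/9 = -8410/9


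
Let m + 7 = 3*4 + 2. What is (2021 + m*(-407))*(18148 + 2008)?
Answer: -16689168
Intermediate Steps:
m = 7 (m = -7 + (3*4 + 2) = -7 + (12 + 2) = -7 + 14 = 7)
(2021 + m*(-407))*(18148 + 2008) = (2021 + 7*(-407))*(18148 + 2008) = (2021 - 2849)*20156 = -828*20156 = -16689168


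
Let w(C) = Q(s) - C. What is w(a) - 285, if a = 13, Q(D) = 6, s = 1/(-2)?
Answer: -292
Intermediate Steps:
s = -1/2 ≈ -0.50000
w(C) = 6 - C
w(a) - 285 = (6 - 1*13) - 285 = (6 - 13) - 285 = -7 - 285 = -292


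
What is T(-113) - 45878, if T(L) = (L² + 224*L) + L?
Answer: -58534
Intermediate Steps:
T(L) = L² + 225*L
T(-113) - 45878 = -113*(225 - 113) - 45878 = -113*112 - 45878 = -12656 - 45878 = -58534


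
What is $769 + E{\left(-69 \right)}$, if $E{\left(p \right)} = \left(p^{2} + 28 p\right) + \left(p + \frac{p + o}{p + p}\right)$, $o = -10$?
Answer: $\frac{487081}{138} \approx 3529.6$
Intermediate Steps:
$E{\left(p \right)} = p^{2} + 29 p + \frac{-10 + p}{2 p}$ ($E{\left(p \right)} = \left(p^{2} + 28 p\right) + \left(p + \frac{p - 10}{p + p}\right) = \left(p^{2} + 28 p\right) + \left(p + \frac{-10 + p}{2 p}\right) = p^{2} + 29 p + \frac{-10 + p}{2 p}$)
$769 + E{\left(-69 \right)} = 769 + \left(\frac{1}{2} + \left(-69\right)^{2} - \frac{5}{-69} + 29 \left(-69\right)\right) = 769 + \left(\frac{1}{2} + 4761 - - \frac{5}{69} - 2001\right) = 769 + \left(\frac{1}{2} + 4761 + \frac{5}{69} - 2001\right) = 769 + \frac{380959}{138} = \frac{487081}{138}$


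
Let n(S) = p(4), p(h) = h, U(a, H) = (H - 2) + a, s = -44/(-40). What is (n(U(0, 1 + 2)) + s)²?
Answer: 2601/100 ≈ 26.010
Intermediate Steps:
s = 11/10 (s = -44*(-1/40) = 11/10 ≈ 1.1000)
U(a, H) = -2 + H + a (U(a, H) = (-2 + H) + a = -2 + H + a)
n(S) = 4
(n(U(0, 1 + 2)) + s)² = (4 + 11/10)² = (51/10)² = 2601/100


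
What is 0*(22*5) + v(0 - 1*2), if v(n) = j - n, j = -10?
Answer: -8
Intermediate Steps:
v(n) = -10 - n
0*(22*5) + v(0 - 1*2) = 0*(22*5) + (-10 - (0 - 1*2)) = 0*110 + (-10 - (0 - 2)) = 0 + (-10 - 1*(-2)) = 0 + (-10 + 2) = 0 - 8 = -8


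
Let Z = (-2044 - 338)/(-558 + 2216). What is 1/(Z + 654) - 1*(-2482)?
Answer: 1342700779/540975 ≈ 2482.0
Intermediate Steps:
Z = -1191/829 (Z = -2382/1658 = -2382*1/1658 = -1191/829 ≈ -1.4367)
1/(Z + 654) - 1*(-2482) = 1/(-1191/829 + 654) - 1*(-2482) = 1/(540975/829) + 2482 = 829/540975 + 2482 = 1342700779/540975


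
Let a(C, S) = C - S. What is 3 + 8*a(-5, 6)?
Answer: -85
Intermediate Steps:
3 + 8*a(-5, 6) = 3 + 8*(-5 - 1*6) = 3 + 8*(-5 - 6) = 3 + 8*(-11) = 3 - 88 = -85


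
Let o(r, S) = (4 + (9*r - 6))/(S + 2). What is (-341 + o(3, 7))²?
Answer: 9265936/81 ≈ 1.1439e+5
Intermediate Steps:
o(r, S) = (-2 + 9*r)/(2 + S) (o(r, S) = (4 + (-6 + 9*r))/(2 + S) = (-2 + 9*r)/(2 + S))
(-341 + o(3, 7))² = (-341 + (-2 + 9*3)/(2 + 7))² = (-341 + (-2 + 27)/9)² = (-341 + (⅑)*25)² = (-341 + 25/9)² = (-3044/9)² = 9265936/81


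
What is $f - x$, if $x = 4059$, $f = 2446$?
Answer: $-1613$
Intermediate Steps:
$f - x = 2446 - 4059 = -1613$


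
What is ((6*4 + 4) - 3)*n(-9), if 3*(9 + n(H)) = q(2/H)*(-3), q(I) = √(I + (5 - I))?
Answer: -225 - 25*√5 ≈ -280.90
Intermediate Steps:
q(I) = √5
n(H) = -9 - √5 (n(H) = -9 + (√5*(-3))/3 = -9 + (-3*√5)/3 = -9 - √5)
((6*4 + 4) - 3)*n(-9) = ((6*4 + 4) - 3)*(-9 - √5) = ((24 + 4) - 3)*(-9 - √5) = (28 - 3)*(-9 - √5) = 25*(-9 - √5) = -225 - 25*√5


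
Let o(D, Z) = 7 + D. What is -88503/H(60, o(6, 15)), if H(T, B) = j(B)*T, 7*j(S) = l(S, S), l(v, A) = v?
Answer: -206507/260 ≈ -794.26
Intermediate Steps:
j(S) = S/7
H(T, B) = B*T/7 (H(T, B) = (B/7)*T = B*T/7)
-88503/H(60, o(6, 15)) = -88503*7/(60*(7 + 6)) = -88503/((⅐)*13*60) = -88503/780/7 = -88503*7/780 = -206507/260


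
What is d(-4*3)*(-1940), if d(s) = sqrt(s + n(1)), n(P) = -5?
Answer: -1940*I*sqrt(17) ≈ -7998.8*I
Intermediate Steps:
d(s) = sqrt(-5 + s) (d(s) = sqrt(s - 5) = sqrt(-5 + s))
d(-4*3)*(-1940) = sqrt(-5 - 4*3)*(-1940) = sqrt(-5 - 12)*(-1940) = sqrt(-17)*(-1940) = (I*sqrt(17))*(-1940) = -1940*I*sqrt(17)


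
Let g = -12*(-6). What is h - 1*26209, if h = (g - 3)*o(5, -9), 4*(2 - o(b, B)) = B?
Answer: -103663/4 ≈ -25916.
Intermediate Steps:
o(b, B) = 2 - B/4
g = 72
h = 1173/4 (h = (72 - 3)*(2 - ¼*(-9)) = 69*(2 + 9/4) = 69*(17/4) = 1173/4 ≈ 293.25)
h - 1*26209 = 1173/4 - 1*26209 = 1173/4 - 26209 = -103663/4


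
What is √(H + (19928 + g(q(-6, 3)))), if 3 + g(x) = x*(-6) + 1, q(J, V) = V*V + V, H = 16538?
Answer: 2*√9098 ≈ 190.77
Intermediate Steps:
q(J, V) = V + V² (q(J, V) = V² + V = V + V²)
g(x) = -2 - 6*x (g(x) = -3 + (x*(-6) + 1) = -3 + (-6*x + 1) = -3 + (1 - 6*x) = -2 - 6*x)
√(H + (19928 + g(q(-6, 3)))) = √(16538 + (19928 + (-2 - 18*(1 + 3)))) = √(16538 + (19928 + (-2 - 18*4))) = √(16538 + (19928 + (-2 - 6*12))) = √(16538 + (19928 + (-2 - 72))) = √(16538 + (19928 - 74)) = √(16538 + 19854) = √36392 = 2*√9098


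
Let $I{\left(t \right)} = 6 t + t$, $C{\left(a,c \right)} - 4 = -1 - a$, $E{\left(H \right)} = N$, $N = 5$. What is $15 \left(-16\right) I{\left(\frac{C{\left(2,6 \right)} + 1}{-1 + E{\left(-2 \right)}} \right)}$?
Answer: $-840$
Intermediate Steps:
$E{\left(H \right)} = 5$
$C{\left(a,c \right)} = 3 - a$ ($C{\left(a,c \right)} = 4 - \left(1 + a\right) = 3 - a$)
$I{\left(t \right)} = 7 t$
$15 \left(-16\right) I{\left(\frac{C{\left(2,6 \right)} + 1}{-1 + E{\left(-2 \right)}} \right)} = 15 \left(-16\right) 7 \frac{\left(3 - 2\right) + 1}{-1 + 5} = - 240 \cdot 7 \frac{\left(3 - 2\right) + 1}{4} = - 240 \cdot 7 \left(1 + 1\right) \frac{1}{4} = - 240 \cdot 7 \cdot 2 \cdot \frac{1}{4} = - 240 \cdot 7 \cdot \frac{1}{2} = \left(-240\right) \frac{7}{2} = -840$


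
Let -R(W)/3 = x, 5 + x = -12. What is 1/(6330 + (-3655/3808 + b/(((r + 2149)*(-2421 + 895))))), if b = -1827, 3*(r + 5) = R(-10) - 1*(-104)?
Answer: 22975456/145412596673 ≈ 0.00015800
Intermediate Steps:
x = -17 (x = -5 - 12 = -17)
R(W) = 51 (R(W) = -3*(-17) = 51)
r = 140/3 (r = -5 + (51 - 1*(-104))/3 = -5 + (51 + 104)/3 = -5 + (⅓)*155 = -5 + 155/3 = 140/3 ≈ 46.667)
1/(6330 + (-3655/3808 + b/(((r + 2149)*(-2421 + 895))))) = 1/(6330 + (-3655/3808 - 1827*1/((-2421 + 895)*(140/3 + 2149)))) = 1/(6330 + (-3655*1/3808 - 1827/((6587/3)*(-1526)))) = 1/(6330 + (-215/224 - 1827/(-10051762/3))) = 1/(6330 + (-215/224 - 1827*(-3/10051762))) = 1/(6330 + (-215/224 + 783/1435966)) = 1/(6330 - 22039807/22975456) = 1/(145412596673/22975456) = 22975456/145412596673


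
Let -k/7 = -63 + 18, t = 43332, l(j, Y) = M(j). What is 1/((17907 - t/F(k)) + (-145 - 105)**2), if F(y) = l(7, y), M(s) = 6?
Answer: 1/73185 ≈ 1.3664e-5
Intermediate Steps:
l(j, Y) = 6
k = 315 (k = -7*(-63 + 18) = -7*(-45) = 315)
F(y) = 6
1/((17907 - t/F(k)) + (-145 - 105)**2) = 1/((17907 - 43332/6) + (-145 - 105)**2) = 1/((17907 - 43332/6) + (-250)**2) = 1/((17907 - 1*7222) + 62500) = 1/((17907 - 7222) + 62500) = 1/(10685 + 62500) = 1/73185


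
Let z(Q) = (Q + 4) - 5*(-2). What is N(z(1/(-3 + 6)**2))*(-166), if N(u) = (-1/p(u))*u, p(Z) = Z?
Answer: 166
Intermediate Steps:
z(Q) = 14 + Q (z(Q) = (4 + Q) + 10 = 14 + Q)
N(u) = -1 (N(u) = (-1/u)*u = -1)
N(z(1/(-3 + 6)**2))*(-166) = -1*(-166) = 166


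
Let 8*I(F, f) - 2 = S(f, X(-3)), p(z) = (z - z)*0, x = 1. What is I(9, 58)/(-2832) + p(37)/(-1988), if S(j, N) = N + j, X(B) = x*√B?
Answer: -5/1888 - I*√3/22656 ≈ -0.0026483 - 7.645e-5*I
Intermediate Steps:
X(B) = √B (X(B) = 1*√B = √B)
p(z) = 0 (p(z) = 0*0 = 0)
I(F, f) = ¼ + f/8 + I*√3/8 (I(F, f) = ¼ + (√(-3) + f)/8 = ¼ + (I*√3 + f)/8 = ¼ + (f + I*√3)/8 = ¼ + (f/8 + I*√3/8) = ¼ + f/8 + I*√3/8)
I(9, 58)/(-2832) + p(37)/(-1988) = (¼ + (⅛)*58 + I*√3/8)/(-2832) + 0/(-1988) = (¼ + 29/4 + I*√3/8)*(-1/2832) + 0*(-1/1988) = (15/2 + I*√3/8)*(-1/2832) + 0 = (-5/1888 - I*√3/22656) + 0 = -5/1888 - I*√3/22656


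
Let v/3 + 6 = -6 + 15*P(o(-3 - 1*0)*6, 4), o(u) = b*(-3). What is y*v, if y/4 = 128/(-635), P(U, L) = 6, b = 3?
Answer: -119808/635 ≈ -188.67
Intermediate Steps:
o(u) = -9 (o(u) = 3*(-3) = -9)
y = -512/635 (y = 4*(128/(-635)) = 4*(128*(-1/635)) = 4*(-128/635) = -512/635 ≈ -0.80630)
v = 234 (v = -18 + 3*(-6 + 15*6) = -18 + 3*(-6 + 90) = -18 + 3*84 = -18 + 252 = 234)
y*v = -512/635*234 = -119808/635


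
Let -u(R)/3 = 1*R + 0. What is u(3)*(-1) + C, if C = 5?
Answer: 14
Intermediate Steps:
u(R) = -3*R (u(R) = -3*(1*R + 0) = -3*(R + 0) = -3*R)
u(3)*(-1) + C = -3*3*(-1) + 5 = -9*(-1) + 5 = 9 + 5 = 14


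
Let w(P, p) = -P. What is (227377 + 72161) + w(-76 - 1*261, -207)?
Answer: 299875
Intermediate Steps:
(227377 + 72161) + w(-76 - 1*261, -207) = (227377 + 72161) - (-76 - 1*261) = 299538 - (-76 - 261) = 299538 - 1*(-337) = 299538 + 337 = 299875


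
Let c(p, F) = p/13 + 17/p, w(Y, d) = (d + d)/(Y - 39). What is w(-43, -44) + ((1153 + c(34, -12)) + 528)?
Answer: 1796411/1066 ≈ 1685.2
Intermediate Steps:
w(Y, d) = 2*d/(-39 + Y) (w(Y, d) = (2*d)/(-39 + Y) = 2*d/(-39 + Y))
c(p, F) = 17/p + p/13 (c(p, F) = p*(1/13) + 17/p = p/13 + 17/p = 17/p + p/13)
w(-43, -44) + ((1153 + c(34, -12)) + 528) = 2*(-44)/(-39 - 43) + ((1153 + (17/34 + (1/13)*34)) + 528) = 2*(-44)/(-82) + ((1153 + (17*(1/34) + 34/13)) + 528) = 2*(-44)*(-1/82) + ((1153 + (½ + 34/13)) + 528) = 44/41 + ((1153 + 81/26) + 528) = 44/41 + (30059/26 + 528) = 44/41 + 43787/26 = 1796411/1066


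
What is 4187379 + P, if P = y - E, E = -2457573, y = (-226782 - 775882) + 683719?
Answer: 6326007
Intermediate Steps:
y = -318945 (y = -1002664 + 683719 = -318945)
P = 2138628 (P = -318945 - 1*(-2457573) = -318945 + 2457573 = 2138628)
4187379 + P = 4187379 + 2138628 = 6326007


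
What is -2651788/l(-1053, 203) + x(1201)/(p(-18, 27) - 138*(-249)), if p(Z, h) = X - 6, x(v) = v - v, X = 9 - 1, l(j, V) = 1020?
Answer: -662947/255 ≈ -2599.8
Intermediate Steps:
X = 8
x(v) = 0
p(Z, h) = 2 (p(Z, h) = 8 - 6 = 2)
-2651788/l(-1053, 203) + x(1201)/(p(-18, 27) - 138*(-249)) = -2651788/1020 + 0/(2 - 138*(-249)) = -2651788*1/1020 + 0/(2 + 34362) = -662947/255 + 0/34364 = -662947/255 + 0*(1/34364) = -662947/255 + 0 = -662947/255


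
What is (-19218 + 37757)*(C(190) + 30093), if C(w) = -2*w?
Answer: 550849307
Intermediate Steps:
(-19218 + 37757)*(C(190) + 30093) = (-19218 + 37757)*(-2*190 + 30093) = 18539*(-380 + 30093) = 18539*29713 = 550849307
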